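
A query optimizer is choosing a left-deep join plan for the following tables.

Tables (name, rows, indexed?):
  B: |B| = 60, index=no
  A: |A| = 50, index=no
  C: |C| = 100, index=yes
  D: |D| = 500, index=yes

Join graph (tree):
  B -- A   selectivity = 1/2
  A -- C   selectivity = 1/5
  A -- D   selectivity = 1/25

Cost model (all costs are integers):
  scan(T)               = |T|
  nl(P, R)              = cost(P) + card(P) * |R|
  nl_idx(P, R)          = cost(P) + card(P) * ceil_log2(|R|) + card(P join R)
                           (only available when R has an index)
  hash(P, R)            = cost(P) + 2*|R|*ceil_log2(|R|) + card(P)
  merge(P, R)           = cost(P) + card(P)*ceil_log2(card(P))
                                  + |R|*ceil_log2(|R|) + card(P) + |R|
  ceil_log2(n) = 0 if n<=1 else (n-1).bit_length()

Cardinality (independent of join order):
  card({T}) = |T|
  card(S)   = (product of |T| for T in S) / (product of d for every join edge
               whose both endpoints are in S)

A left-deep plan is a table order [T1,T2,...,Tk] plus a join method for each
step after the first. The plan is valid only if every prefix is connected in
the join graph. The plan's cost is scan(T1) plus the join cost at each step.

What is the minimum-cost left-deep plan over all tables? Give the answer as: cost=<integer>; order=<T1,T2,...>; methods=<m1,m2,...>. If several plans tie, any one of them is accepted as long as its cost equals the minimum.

cost=24620; order=A,D,C,B; methods=nl_idx,hash,hash

Selinger DP (subsets sized 1..n):
  {B}: scan cost=60, card=60
  {A}: scan cost=50, card=50
  {C}: scan cost=100, card=100
  {D}: scan cost=500, card=500
  {AB}: card=1500; try (A,hash)→720, (B,hash)→820, (B,merge)→820, (A,merge)→830, (B,nl)→3050, (A,nl)→3060; best=720 via (A,hash)
  {AC}: card=1000; try (A,hash)→800, (C,merge)→1200, (A,merge)→1250, (C,nl_idx)→1400, (C,hash)→1500, (C,nl)→5050 …(+1); best=800 via (A,hash)
  {AD}: card=1000; try (D,nl_idx)→1500, (A,hash)→1600, (D,merge)→5400, (A,merge)→5850, (D,hash)→9100, (D,nl)→25050 …(+1); best=1500 via (D,nl_idx)
  {ABC}: card=30000; try (B,hash)→2520, (C,hash)→3620, (B,merge)→12220, (C,merge)→19520, (C,nl_idx)→41220, (B,nl)→60800 …(+1); best=2520 via (B,hash)
  {ABD}: card=30000; try (B,hash)→3220, (D,hash)→11220, (B,merge)→12920, (D,merge)→23720, (D,nl_idx)→44220, (B,nl)→61500 …(+1); best=3220 via (B,hash)
  {ACD}: card=20000; try (C,hash)→3900, (D,hash)→10800, (C,merge)→13300, (D,merge)→16800, (C,nl_idx)→28500, (D,nl_idx)→29800 …(+2); best=3900 via (C,hash)
  {ABCD}: card=600000; try (B,hash)→24620, (C,hash)→34620, (D,hash)→41520, (B,merge)→324320, (C,merge)→484020, (D,merge)→487520 …(+5); best=24620 via (B,hash)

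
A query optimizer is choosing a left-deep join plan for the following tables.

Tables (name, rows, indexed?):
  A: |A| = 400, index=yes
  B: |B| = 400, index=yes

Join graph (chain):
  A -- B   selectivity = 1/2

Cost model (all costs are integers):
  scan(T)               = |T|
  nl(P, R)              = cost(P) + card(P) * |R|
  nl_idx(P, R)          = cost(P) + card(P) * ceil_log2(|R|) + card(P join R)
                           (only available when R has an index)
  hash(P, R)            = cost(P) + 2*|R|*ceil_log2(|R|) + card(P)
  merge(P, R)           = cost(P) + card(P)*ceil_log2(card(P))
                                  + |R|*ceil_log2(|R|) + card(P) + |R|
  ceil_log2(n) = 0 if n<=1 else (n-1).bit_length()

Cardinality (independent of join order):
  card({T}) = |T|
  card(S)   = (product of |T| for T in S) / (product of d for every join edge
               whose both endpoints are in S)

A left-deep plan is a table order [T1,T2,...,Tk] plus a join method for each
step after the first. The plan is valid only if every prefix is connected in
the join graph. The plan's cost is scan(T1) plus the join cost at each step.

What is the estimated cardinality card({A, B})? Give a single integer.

Tables in S: A(400), B(400)
Edges inside S: A-B(d=2)
numerator = 400 * 400 = 160000
denominator = 2 = 2
card(S) = 160000 / 2 = 80000

80000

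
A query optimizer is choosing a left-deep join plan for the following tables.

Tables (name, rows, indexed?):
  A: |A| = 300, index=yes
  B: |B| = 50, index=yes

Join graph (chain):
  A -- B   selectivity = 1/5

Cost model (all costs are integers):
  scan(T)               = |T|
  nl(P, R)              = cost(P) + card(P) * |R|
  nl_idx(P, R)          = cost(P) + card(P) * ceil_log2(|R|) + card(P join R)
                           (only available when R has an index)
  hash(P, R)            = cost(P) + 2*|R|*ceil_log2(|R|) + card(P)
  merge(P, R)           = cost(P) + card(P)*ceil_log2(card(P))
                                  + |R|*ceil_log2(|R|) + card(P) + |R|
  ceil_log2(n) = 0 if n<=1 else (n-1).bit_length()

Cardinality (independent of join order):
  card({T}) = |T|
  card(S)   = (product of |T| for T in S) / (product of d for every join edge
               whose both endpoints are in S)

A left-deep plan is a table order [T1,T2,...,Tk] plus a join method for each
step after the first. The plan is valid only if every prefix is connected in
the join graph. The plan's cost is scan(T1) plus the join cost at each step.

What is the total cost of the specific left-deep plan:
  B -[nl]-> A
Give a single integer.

step 1: scan B: cost=50, card=50
step 2: join A via nl
    card(P join A) = 50*300/(5) = 3000
    cost = 50 + 50*300 = 15050

15050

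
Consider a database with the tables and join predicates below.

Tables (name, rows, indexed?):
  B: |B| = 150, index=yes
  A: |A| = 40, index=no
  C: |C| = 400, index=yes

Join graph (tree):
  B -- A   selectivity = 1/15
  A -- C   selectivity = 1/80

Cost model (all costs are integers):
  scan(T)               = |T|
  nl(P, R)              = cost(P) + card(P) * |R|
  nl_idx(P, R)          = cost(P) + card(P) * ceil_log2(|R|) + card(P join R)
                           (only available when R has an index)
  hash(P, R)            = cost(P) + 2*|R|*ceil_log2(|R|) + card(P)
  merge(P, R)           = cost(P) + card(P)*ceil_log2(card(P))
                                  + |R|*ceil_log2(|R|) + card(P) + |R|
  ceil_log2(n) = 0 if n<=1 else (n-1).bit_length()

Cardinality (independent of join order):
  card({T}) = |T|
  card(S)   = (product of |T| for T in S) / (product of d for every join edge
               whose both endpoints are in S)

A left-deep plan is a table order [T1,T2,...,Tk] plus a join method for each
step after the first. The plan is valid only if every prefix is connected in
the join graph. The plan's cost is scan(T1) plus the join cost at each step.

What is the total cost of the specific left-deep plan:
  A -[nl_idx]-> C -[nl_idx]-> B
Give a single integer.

4200

step 1: scan A: cost=40, card=40
step 2: join C via nl_idx
    card(P join C) = 40*400/(80) = 200
    cost = 40 + 40*9 + 200 = 600
step 3: join B via nl_idx
    card(P join B) = 200*150/(15) = 2000
    cost = 600 + 200*8 + 2000 = 4200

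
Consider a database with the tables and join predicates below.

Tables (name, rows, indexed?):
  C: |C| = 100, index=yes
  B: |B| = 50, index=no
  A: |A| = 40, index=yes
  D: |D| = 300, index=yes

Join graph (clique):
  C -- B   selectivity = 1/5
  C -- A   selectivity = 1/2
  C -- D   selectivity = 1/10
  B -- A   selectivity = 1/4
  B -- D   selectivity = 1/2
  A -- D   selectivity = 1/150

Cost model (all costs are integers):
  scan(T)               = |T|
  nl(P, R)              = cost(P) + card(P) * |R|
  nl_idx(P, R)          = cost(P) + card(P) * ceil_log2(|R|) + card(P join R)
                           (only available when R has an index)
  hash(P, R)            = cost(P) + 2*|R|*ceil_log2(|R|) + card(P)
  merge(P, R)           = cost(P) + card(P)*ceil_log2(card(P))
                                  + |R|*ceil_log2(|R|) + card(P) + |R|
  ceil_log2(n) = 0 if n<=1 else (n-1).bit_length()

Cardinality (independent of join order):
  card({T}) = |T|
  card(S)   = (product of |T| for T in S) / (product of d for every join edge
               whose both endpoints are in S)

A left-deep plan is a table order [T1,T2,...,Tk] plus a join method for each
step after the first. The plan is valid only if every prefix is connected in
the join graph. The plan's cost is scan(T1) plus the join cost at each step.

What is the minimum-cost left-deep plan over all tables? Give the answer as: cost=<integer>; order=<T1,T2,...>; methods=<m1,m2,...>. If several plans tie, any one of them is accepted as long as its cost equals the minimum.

cost=2440; order=A,D,C,B; methods=nl_idx,nl_idx,hash

Selinger DP (subsets sized 1..n):
  {C}: scan cost=100, card=100
  {B}: scan cost=50, card=50
  {A}: scan cost=40, card=40
  {D}: scan cost=300, card=300
  {BC}: card=1000; try (B,hash)→800, (C,merge)→1200, (B,merge)→1250, (C,nl_idx)→1400, (C,hash)→1500, (C,nl)→5050 …(+1); best=800 via (B,hash)
  {AC}: card=2000; try (A,hash)→680, (C,merge)→1120, (A,merge)→1180, (C,hash)→1480, (C,nl_idx)→2320, (A,nl_idx)→2700 …(+2); best=680 via (A,hash)
  {CD}: card=3000; try (C,hash)→2000, (D,merge)→3900, (D,nl_idx)→4000, (C,merge)→4100, (C,nl_idx)→5400, (D,hash)→5600 …(+2); best=2000 via (C,hash)
  {AB}: card=500; try (A,hash)→580, (B,merge)→670, (B,hash)→680, (A,merge)→680, (A,nl_idx)→850, (B,nl)→2040 …(+1); best=580 via (A,hash)
  {BD}: card=7500; try (B,hash)→1200, (D,merge)→3400, (B,merge)→3650, (D,hash)→5500, (D,nl_idx)→8000, (D,nl)→15050 …(+1); best=1200 via (B,hash)
  {AD}: card=80; try (D,nl_idx)→480, (A,hash)→1080, (A,nl_idx)→2180, (D,merge)→3320, (A,merge)→3580, (D,hash)→5480 …(+2); best=480 via (D,nl_idx)
  {ABC}: card=5000; try (A,hash)→2280, (C,hash)→2480, (B,hash)→3280, (C,merge)→6380, (C,nl_idx)→9080, (A,nl_idx)→11800 …(+5); best=2280 via (A,hash)
  {BCD}: card=15000; try (B,hash)→5600, (D,hash)→7200, (C,hash)→10100, (D,merge)→14800, (D,nl_idx)→24800, (B,merge)→41350 …(+5); best=5600 via (B,hash)
  {ACD}: card=400; try (C,nl_idx)→1440, (C,merge)→1920, (C,hash)→1960, (A,hash)→5480, (D,hash)→8080, (C,nl)→8480 …(+6); best=1440 via (C,nl_idx)
  {ABD}: card=500; try (B,hash)→1160, (B,merge)→1470, (B,nl)→4480, (D,nl_idx)→5580, (D,hash)→6480, (D,merge)→8580 …(+5); best=1160 via (B,hash)
  {ABCD}: card=500; try (B,hash)→2440, (C,hash)→3060, (C,nl_idx)→5160, (B,merge)→5790, (C,merge)→6960, (D,hash)→12680 …(+9); best=2440 via (B,hash)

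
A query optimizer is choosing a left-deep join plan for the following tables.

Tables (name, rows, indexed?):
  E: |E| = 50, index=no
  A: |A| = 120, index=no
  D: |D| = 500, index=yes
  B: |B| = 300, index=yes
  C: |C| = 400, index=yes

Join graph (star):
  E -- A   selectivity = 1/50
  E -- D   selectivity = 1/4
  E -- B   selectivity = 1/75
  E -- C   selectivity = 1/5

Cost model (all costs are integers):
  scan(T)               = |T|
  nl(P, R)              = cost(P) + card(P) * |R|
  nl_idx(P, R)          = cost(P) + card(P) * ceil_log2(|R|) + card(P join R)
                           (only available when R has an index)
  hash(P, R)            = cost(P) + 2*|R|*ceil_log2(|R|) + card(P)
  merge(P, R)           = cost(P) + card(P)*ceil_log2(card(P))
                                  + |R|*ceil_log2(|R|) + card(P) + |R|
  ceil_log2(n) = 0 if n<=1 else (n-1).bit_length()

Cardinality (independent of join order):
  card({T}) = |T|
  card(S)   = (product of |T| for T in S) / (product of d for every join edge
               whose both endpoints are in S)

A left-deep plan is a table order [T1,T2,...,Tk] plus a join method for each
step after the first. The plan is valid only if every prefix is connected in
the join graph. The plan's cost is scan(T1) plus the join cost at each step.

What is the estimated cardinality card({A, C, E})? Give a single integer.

Tables in S: A(120), C(400), E(50)
Edges inside S: E-A(d=50), E-C(d=5)
numerator = 120 * 400 * 50 = 2400000
denominator = 50 * 5 = 250
card(S) = 2400000 / 250 = 9600

9600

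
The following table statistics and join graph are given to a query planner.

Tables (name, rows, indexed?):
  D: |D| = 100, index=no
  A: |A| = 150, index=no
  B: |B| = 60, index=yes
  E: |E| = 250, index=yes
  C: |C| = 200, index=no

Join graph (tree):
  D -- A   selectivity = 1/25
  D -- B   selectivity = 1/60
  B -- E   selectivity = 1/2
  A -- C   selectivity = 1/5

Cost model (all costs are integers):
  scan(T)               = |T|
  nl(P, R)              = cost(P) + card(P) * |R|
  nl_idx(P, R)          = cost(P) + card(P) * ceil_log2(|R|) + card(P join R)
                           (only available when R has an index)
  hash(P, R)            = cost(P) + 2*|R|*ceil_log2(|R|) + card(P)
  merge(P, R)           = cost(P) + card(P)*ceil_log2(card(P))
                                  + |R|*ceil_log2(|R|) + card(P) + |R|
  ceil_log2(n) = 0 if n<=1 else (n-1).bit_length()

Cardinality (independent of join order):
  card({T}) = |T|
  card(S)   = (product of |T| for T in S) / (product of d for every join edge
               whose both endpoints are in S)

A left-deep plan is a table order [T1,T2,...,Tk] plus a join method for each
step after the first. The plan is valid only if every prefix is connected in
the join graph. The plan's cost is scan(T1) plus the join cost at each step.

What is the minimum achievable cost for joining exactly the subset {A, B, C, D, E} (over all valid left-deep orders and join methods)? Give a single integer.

34750

Selinger DP over subsets of {A,B,C,D,E}:
  {D}: scan cost=100, card=100
  {A}: scan cost=150, card=150
  {B}: scan cost=60, card=60
  {E}: scan cost=250, card=250
  {C}: scan cost=200, card=200
  {AD}: card=600; try (D,hash)→1700, (A,merge)→2250, (D,merge)→2300, (A,hash)→2600, (A,nl)→15100, (D,nl)→15150; best=1700 via (D,hash)
  {BD}: card=100; try (B,nl_idx)→800, (B,hash)→920, (D,merge)→1280, (B,merge)→1320, (D,hash)→1520, (D,nl)→6060 …(+1); best=800 via (B,nl_idx)
  {AC}: card=6000; try (A,hash)→2800, (C,merge)→3300, (A,merge)→3350, (C,hash)→3500, (C,nl)→30150, (A,nl)→30200; best=2800 via (A,hash)
  {BE}: card=7500; try (B,hash)→1220, (E,merge)→2730, (B,merge)→2920, (E,hash)→4120, (E,nl_idx)→8040, (B,nl_idx)→9250 …(+2); best=1220 via (B,hash)
  {ABD}: card=600; try (A,merge)→2950, (B,hash)→3020, (A,hash)→3300, (B,nl_idx)→5900, (B,merge)→8720, (A,nl)→15800 …(+1); best=2950 via (A,merge)
  {ACD}: card=24000; try (C,hash)→5500, (C,merge)→10100, (D,hash)→10200, (D,merge)→87600, (C,nl)→121700, (D,nl)→602800; best=5500 via (C,hash)
  {BDE}: card=12500; try (E,merge)→3850, (E,hash)→4900, (D,hash)→10120, (E,nl_idx)→14100, (E,nl)→25800, (D,merge)→107020 …(+1); best=3850 via (E,merge)
  {ABDE}: card=75000; try (E,hash)→7550, (E,merge)→11800, (A,hash)→18750, (E,nl_idx)→82750, (E,nl)→152950, (A,merge)→192700 …(+1); best=7550 via (E,hash)
  {ABCD}: card=24000; try (C,hash)→6750, (C,merge)→11350, (B,hash)→30220, (C,nl)→122950, (B,nl_idx)→173500, (B,merge)→389920 …(+1); best=6750 via (C,hash)
  {ABCDE}: card=3000000; try (E,hash)→34750, (C,hash)→85750, (E,merge)→393000, (C,merge)→1359350, (E,nl_idx)→3198750, (E,nl)→6006750 …(+1); best=34750 via (E,hash)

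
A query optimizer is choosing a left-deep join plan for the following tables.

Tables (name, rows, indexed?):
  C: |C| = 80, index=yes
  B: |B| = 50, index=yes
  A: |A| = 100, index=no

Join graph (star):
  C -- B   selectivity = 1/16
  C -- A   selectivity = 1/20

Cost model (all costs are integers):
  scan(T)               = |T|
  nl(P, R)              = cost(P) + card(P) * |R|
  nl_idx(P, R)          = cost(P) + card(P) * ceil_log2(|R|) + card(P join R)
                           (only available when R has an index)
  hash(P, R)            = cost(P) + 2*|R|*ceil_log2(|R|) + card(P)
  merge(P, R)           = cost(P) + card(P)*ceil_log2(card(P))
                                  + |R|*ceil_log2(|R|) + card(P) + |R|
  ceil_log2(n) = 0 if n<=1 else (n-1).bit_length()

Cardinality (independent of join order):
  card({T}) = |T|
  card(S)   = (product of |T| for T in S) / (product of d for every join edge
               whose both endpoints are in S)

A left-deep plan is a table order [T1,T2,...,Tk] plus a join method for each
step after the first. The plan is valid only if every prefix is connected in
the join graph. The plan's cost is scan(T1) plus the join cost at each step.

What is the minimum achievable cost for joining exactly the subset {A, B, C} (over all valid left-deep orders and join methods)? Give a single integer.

2200

Selinger DP over subsets of {A,B,C}:
  {C}: scan cost=80, card=80
  {B}: scan cost=50, card=50
  {A}: scan cost=100, card=100
  {BC}: card=250; try (C,nl_idx)→650, (B,hash)→760, (B,nl_idx)→810, (C,merge)→1040, (B,merge)→1070, (C,hash)→1220 …(+2); best=650 via (C,nl_idx)
  {AC}: card=400; try (C,nl_idx)→1200, (C,hash)→1320, (A,merge)→1520, (C,merge)→1540, (A,hash)→1560, (A,nl)→8080 …(+1); best=1200 via (C,nl_idx)
  {ABC}: card=1250; try (B,hash)→2200, (A,hash)→2300, (A,merge)→3700, (B,nl_idx)→4850, (B,merge)→5550, (B,nl)→21200 …(+1); best=2200 via (B,hash)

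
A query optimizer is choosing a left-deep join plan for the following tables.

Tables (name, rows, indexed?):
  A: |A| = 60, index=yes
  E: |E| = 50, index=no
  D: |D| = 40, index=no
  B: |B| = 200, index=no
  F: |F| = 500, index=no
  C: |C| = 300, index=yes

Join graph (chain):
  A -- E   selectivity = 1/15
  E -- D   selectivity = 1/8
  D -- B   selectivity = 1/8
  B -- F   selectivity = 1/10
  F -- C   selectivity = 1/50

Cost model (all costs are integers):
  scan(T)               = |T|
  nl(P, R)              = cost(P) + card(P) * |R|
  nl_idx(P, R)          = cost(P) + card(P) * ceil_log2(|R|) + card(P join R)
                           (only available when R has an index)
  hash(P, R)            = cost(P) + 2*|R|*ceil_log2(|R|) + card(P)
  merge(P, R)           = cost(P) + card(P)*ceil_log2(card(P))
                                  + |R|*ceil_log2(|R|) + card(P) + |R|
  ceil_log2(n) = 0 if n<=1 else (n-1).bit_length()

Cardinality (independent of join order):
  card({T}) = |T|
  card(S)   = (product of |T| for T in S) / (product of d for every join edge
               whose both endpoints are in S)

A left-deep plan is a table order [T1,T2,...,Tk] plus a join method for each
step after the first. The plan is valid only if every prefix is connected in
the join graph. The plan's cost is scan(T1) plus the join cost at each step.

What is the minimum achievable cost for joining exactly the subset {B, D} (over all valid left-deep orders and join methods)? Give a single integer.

880

Selinger DP over subsets of {B,D}:
  {D}: scan cost=40, card=40
  {B}: scan cost=200, card=200
  {BD}: card=1000; try (D,hash)→880, (B,merge)→2120, (D,merge)→2280, (B,hash)→3280, (B,nl)→8040, (D,nl)→8200; best=880 via (D,hash)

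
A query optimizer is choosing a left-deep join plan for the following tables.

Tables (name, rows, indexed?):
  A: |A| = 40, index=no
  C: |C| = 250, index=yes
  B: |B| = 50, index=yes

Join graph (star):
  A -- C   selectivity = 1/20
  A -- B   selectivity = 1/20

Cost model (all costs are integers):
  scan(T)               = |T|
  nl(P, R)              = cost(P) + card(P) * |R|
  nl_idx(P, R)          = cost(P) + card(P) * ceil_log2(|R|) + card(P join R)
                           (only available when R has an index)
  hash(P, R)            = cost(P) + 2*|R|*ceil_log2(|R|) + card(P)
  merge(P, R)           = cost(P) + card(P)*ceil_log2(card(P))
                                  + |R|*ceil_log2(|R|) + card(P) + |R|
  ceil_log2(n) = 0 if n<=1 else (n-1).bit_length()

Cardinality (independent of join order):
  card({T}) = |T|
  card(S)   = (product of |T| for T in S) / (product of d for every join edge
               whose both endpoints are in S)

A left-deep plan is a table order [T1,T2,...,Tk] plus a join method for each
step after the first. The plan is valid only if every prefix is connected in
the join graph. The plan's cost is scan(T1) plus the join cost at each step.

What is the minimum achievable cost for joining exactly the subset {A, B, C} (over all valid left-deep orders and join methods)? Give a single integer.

Selinger DP over subsets of {A,B,C}:
  {A}: scan cost=40, card=40
  {C}: scan cost=250, card=250
  {B}: scan cost=50, card=50
  {AC}: card=500; try (C,nl_idx)→860, (A,hash)→980, (C,merge)→2570, (A,merge)→2780, (C,hash)→4080, (C,nl)→10040 …(+1); best=860 via (C,nl_idx)
  {AB}: card=100; try (B,nl_idx)→380, (A,hash)→580, (B,merge)→670, (B,hash)→680, (A,merge)→680, (B,nl)→2040 …(+1); best=380 via (B,nl_idx)
  {ABC}: card=1250; try (B,hash)→1960, (C,nl_idx)→2430, (C,merge)→3430, (C,hash)→4480, (B,nl_idx)→5110, (B,merge)→6210 …(+2); best=1960 via (B,hash)

1960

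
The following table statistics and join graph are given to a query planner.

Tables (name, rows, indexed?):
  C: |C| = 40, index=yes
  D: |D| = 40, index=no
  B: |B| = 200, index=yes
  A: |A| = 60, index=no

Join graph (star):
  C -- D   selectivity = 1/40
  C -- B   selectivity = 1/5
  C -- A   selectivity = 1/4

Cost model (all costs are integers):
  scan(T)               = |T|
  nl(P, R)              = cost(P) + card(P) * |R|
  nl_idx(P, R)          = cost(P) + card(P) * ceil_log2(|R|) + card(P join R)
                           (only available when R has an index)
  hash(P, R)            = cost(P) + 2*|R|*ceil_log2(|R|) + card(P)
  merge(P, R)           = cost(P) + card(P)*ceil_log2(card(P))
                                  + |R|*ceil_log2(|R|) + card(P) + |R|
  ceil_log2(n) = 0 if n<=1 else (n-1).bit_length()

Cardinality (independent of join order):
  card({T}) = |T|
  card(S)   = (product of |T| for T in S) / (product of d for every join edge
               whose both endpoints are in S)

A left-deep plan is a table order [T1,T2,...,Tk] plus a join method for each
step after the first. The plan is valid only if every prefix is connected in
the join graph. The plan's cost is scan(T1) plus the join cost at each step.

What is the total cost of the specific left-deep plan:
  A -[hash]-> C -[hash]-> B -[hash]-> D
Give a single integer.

step 1: scan A: cost=60, card=60
step 2: join C via hash
    card(P join C) = 60*40/(4) = 600
    cost = 60 + 2*40*6 + 60 = 600
step 3: join B via hash
    card(P join B) = 600*200/(5) = 24000
    cost = 600 + 2*200*8 + 600 = 4400
step 4: join D via hash
    card(P join D) = 24000*40/(40) = 24000
    cost = 4400 + 2*40*6 + 24000 = 28880

28880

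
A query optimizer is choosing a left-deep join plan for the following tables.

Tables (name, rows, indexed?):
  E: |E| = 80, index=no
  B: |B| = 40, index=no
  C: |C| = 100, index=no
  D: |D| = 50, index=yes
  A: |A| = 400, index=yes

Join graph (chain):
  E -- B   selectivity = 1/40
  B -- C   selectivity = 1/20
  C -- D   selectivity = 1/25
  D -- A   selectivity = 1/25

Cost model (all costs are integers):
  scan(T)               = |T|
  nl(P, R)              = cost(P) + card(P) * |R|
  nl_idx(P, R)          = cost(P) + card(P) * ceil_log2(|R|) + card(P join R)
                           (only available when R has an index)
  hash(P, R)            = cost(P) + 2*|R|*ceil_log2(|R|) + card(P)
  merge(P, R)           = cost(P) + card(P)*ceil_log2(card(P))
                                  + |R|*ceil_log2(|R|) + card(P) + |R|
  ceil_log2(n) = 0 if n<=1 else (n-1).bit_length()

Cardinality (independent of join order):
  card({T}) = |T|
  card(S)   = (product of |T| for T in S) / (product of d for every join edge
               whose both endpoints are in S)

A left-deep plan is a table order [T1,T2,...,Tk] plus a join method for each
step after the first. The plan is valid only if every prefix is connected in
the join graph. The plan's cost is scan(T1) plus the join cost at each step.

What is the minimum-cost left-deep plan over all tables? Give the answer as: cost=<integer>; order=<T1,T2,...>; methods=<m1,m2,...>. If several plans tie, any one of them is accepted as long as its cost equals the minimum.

Selinger DP (subsets sized 1..n):
  {E}: scan cost=80, card=80
  {B}: scan cost=40, card=40
  {C}: scan cost=100, card=100
  {D}: scan cost=50, card=50
  {A}: scan cost=400, card=400
  {BE}: card=80; try (B,hash)→640, (E,merge)→960, (B,merge)→1000, (E,hash)→1200, (E,nl)→3240, (B,nl)→3280; best=640 via (B,hash)
  {BC}: card=200; try (B,hash)→680, (C,merge)→1120, (B,merge)→1180, (C,hash)→1480, (C,nl)→4040, (B,nl)→4100; best=680 via (B,hash)
  {CD}: card=200; try (D,hash)→800, (D,nl_idx)→900, (C,merge)→1200, (D,merge)→1250, (C,hash)→1500, (C,nl)→5050 …(+1); best=800 via (D,hash)
  {AD}: card=800; try (A,nl_idx)→1300, (D,hash)→1400, (D,nl_idx)→3600, (A,merge)→4400, (D,merge)→4750, (A,hash)→7300 …(+2); best=1300 via (A,nl_idx)
  {BCE}: card=400; try (E,hash)→2000, (C,merge)→2080, (C,hash)→2120, (E,merge)→3120, (C,nl)→8640, (E,nl)→16680; best=2000 via (E,hash)
  {BCD}: card=400; try (D,hash)→1480, (B,hash)→1480, (D,nl_idx)→2280, (D,merge)→2830, (B,merge)→2880, (B,nl)→8800 …(+1); best=1480 via (D,hash)
  {ACD}: card=3200; try (C,hash)→3500, (A,nl_idx)→5800, (A,merge)→6600, (A,hash)→8200, (C,merge)→10900, (A,nl)→80800 …(+1); best=3500 via (C,hash)
  {BCDE}: card=800; try (E,hash)→3000, (D,hash)→3000, (D,nl_idx)→5200, (E,merge)→6120, (D,merge)→6350, (D,nl)→22000 …(+1); best=3000 via (E,hash)
  {ABCD}: card=6400; try (B,hash)→7180, (A,hash)→9080, (A,merge)→9480, (A,nl_idx)→11480, (B,merge)→45380, (B,nl)→131500 …(+1); best=7180 via (B,hash)
  {ABCDE}: card=12800; try (A,hash)→11000, (E,hash)→14700, (A,merge)→15800, (A,nl_idx)→23000, (E,merge)→97420, (A,nl)→323000 …(+1); best=11000 via (A,hash)

cost=11000; order=C,B,D,E,A; methods=hash,hash,hash,hash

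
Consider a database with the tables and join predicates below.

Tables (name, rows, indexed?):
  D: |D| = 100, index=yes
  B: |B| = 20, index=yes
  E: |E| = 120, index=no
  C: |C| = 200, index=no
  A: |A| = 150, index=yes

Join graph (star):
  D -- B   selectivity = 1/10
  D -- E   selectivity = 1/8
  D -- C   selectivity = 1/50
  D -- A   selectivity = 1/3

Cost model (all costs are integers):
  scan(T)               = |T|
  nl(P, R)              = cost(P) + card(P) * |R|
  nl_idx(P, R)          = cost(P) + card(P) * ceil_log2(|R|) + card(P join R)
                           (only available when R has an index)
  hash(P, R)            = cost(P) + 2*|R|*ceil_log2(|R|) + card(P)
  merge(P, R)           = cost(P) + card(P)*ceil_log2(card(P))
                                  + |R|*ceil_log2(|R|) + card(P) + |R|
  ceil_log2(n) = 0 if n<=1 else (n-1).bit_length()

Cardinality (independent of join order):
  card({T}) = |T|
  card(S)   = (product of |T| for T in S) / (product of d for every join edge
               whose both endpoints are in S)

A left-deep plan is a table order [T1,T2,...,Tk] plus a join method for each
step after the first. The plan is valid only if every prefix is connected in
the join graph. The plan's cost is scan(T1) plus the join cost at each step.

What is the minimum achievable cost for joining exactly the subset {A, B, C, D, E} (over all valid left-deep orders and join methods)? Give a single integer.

19280

Selinger DP over subsets of {A,B,C,D,E}:
  {D}: scan cost=100, card=100
  {B}: scan cost=20, card=20
  {E}: scan cost=120, card=120
  {C}: scan cost=200, card=200
  {A}: scan cost=150, card=150
  {BD}: card=200; try (D,nl_idx)→360, (B,hash)→400, (B,nl_idx)→800, (D,merge)→940, (B,merge)→1020, (D,hash)→1440 …(+2); best=360 via (D,nl_idx)
  {DE}: card=1500; try (D,hash)→1640, (E,merge)→1860, (E,hash)→1880, (D,merge)→1880, (D,nl_idx)→2460, (E,nl)→12100 …(+1); best=1640 via (D,hash)
  {CD}: card=400; try (D,hash)→1800, (D,nl_idx)→2000, (C,merge)→2700, (D,merge)→2800, (C,hash)→3400, (C,nl)→20100 …(+1); best=1800 via (D,hash)
  {AD}: card=5000; try (D,hash)→1700, (A,merge)→2250, (D,merge)→2300, (A,hash)→2600, (A,nl_idx)→5900, (D,nl_idx)→6200 …(+2); best=1700 via (D,hash)
  {BDE}: card=3000; try (E,hash)→2240, (E,merge)→3120, (B,hash)→3340, (B,nl_idx)→12140, (B,merge)→19760, (E,nl)→24360 …(+1); best=2240 via (E,hash)
  {BCD}: card=800; try (B,hash)→2400, (C,hash)→3760, (C,merge)→3960, (B,nl_idx)→4600, (B,merge)→5920, (B,nl)→9800 …(+1); best=2400 via (B,hash)
  {ABD}: card=10000; try (A,hash)→2960, (A,merge)→3510, (B,hash)→6900, (A,nl_idx)→11960, (A,nl)→30360, (B,nl_idx)→36700 …(+2); best=2960 via (A,hash)
  {CDE}: card=6000; try (E,hash)→3880, (C,hash)→6340, (E,merge)→6760, (C,merge)→21440, (E,nl)→49800, (C,nl)→301640; best=3880 via (E,hash)
  {ADE}: card=75000; try (A,hash)→5540, (E,hash)→8380, (A,merge)→20990, (E,merge)→72660, (A,nl_idx)→88640, (A,nl)→226640 …(+1); best=5540 via (A,hash)
  {ACD}: card=20000; try (A,hash)→4600, (A,merge)→7150, (C,hash)→9900, (A,nl_idx)→25000, (A,nl)→61800, (C,merge)→73500 …(+1); best=4600 via (A,hash)
  {BCDE}: card=12000; try (E,hash)→4880, (C,hash)→8440, (B,hash)→10080, (E,merge)→12160, (C,merge)→43040, (B,nl_idx)→45880 …(+4); best=4880 via (E,hash)
  {ABDE}: card=150000; try (A,hash)→7640, (E,hash)→14640, (A,merge)→42590, (B,hash)→80740, (E,merge)→153920, (A,nl_idx)→176240 …(+5); best=7640 via (A,hash)
  {ABCD}: card=40000; try (A,hash)→5600, (A,merge)→12550, (C,hash)→16160, (B,hash)→24800, (A,nl_idx)→48800, (A,nl)→122400 …(+5); best=5600 via (A,hash)
  {ACDE}: card=300000; try (A,hash)→12280, (E,hash)→26280, (C,hash)→83740, (A,merge)→89230, (E,merge)→325560, (A,nl_idx)→351880 …(+4); best=12280 via (A,hash)
  {ABCDE}: card=600000; try (A,hash)→19280, (E,hash)→47280, (C,hash)→160840, (A,merge)→186230, (B,hash)→312480, (E,merge)→686560 …(+8); best=19280 via (A,hash)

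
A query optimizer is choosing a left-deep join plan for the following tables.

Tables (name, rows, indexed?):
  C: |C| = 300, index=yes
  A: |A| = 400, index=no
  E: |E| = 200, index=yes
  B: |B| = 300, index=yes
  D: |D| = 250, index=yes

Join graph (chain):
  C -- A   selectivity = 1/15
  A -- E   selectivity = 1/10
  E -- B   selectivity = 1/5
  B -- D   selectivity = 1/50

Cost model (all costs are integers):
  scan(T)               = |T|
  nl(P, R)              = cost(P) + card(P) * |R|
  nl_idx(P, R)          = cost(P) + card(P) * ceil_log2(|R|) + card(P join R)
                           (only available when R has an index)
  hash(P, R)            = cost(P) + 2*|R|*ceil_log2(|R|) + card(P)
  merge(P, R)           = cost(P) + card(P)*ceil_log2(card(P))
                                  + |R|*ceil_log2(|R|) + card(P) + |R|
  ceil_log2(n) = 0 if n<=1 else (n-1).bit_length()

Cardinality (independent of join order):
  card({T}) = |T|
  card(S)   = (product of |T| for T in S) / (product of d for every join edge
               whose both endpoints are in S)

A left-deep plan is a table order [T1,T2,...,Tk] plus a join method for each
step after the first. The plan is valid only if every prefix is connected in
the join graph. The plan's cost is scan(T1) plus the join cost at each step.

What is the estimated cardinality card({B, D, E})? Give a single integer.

60000

Tables in S: B(300), D(250), E(200)
Edges inside S: E-B(d=5), B-D(d=50)
numerator = 300 * 250 * 200 = 15000000
denominator = 5 * 50 = 250
card(S) = 15000000 / 250 = 60000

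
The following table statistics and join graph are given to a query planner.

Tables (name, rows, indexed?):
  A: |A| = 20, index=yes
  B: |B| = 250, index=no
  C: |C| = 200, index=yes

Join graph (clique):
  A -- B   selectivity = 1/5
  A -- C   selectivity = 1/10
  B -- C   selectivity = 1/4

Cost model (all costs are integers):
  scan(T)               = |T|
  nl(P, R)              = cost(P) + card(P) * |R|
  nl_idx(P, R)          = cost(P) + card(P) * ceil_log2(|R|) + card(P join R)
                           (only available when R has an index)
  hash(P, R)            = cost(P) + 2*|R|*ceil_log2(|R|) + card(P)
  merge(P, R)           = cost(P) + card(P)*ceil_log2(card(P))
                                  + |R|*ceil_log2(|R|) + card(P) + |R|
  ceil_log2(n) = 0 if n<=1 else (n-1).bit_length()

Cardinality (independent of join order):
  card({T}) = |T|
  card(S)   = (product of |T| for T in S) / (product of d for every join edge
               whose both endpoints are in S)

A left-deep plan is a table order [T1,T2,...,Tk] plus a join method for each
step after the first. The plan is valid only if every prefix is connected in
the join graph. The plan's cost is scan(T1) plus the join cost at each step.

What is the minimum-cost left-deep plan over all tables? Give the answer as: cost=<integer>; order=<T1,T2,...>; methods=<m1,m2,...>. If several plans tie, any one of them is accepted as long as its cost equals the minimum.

cost=4900; order=B,A,C; methods=hash,hash

Selinger DP (subsets sized 1..n):
  {A}: scan cost=20, card=20
  {B}: scan cost=250, card=250
  {C}: scan cost=200, card=200
  {AB}: card=1000; try (A,hash)→700, (B,merge)→2390, (A,nl_idx)→2500, (A,merge)→2620, (B,hash)→4040, (B,nl)→5020 …(+1); best=700 via (A,hash)
  {AC}: card=400; try (C,nl_idx)→580, (A,hash)→600, (A,nl_idx)→1600, (C,merge)→1940, (A,merge)→2120, (C,hash)→3240 …(+2); best=580 via (C,nl_idx)
  {BC}: card=12500; try (C,hash)→3700, (B,merge)→4250, (C,merge)→4300, (B,hash)→4400, (C,nl_idx)→14750, (B,nl)→50200 …(+1); best=3700 via (C,hash)
  {ABC}: card=5000; try (C,hash)→4900, (B,hash)→4980, (B,merge)→6830, (C,merge)→13500, (C,nl_idx)→13700, (A,hash)→16400 …(+5); best=4900 via (C,hash)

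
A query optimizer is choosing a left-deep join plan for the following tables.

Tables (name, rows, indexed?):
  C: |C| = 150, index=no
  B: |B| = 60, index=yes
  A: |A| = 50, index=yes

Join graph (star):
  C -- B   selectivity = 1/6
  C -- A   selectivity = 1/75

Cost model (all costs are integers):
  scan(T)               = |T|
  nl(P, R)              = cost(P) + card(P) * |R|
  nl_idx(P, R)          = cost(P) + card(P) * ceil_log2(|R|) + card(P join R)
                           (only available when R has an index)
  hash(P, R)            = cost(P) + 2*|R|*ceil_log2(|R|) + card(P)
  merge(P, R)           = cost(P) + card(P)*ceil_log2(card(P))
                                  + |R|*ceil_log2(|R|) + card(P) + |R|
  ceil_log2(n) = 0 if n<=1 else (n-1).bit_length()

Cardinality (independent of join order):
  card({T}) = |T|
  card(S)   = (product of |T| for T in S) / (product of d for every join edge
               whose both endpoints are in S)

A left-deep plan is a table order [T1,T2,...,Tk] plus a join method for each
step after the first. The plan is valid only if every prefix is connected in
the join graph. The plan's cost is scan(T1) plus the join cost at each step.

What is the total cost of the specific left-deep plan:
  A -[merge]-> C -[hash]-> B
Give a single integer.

step 1: scan A: cost=50, card=50
step 2: join C via merge
    card(P join C) = 50*150/(75) = 100
    cost = 50 + 50*6 + 150*8 + 50 + 150 = 1750
step 3: join B via hash
    card(P join B) = 100*60/(6) = 1000
    cost = 1750 + 2*60*6 + 100 = 2570

2570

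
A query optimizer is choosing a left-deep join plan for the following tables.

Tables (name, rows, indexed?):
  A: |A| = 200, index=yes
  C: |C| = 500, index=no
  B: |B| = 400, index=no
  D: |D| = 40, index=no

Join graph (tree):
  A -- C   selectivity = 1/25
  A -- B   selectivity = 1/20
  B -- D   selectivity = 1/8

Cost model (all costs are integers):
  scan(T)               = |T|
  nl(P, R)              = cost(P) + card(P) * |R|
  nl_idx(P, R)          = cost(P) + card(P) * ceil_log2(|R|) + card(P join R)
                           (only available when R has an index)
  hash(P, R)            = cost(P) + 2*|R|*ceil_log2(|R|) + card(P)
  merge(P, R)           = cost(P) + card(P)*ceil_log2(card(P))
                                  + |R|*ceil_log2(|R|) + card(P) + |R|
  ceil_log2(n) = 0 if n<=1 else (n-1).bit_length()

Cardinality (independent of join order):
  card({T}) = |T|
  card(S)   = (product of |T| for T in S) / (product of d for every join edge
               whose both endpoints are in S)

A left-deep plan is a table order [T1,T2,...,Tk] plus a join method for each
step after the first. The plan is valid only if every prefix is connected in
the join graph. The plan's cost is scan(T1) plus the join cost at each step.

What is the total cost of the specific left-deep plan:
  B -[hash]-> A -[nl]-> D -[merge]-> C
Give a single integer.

489000

step 1: scan B: cost=400, card=400
step 2: join A via hash
    card(P join A) = 400*200/(20) = 4000
    cost = 400 + 2*200*8 + 400 = 4000
step 3: join D via nl
    card(P join D) = 4000*40/(8) = 20000
    cost = 4000 + 4000*40 = 164000
step 4: join C via merge
    card(P join C) = 20000*500/(25) = 400000
    cost = 164000 + 20000*15 + 500*9 + 20000 + 500 = 489000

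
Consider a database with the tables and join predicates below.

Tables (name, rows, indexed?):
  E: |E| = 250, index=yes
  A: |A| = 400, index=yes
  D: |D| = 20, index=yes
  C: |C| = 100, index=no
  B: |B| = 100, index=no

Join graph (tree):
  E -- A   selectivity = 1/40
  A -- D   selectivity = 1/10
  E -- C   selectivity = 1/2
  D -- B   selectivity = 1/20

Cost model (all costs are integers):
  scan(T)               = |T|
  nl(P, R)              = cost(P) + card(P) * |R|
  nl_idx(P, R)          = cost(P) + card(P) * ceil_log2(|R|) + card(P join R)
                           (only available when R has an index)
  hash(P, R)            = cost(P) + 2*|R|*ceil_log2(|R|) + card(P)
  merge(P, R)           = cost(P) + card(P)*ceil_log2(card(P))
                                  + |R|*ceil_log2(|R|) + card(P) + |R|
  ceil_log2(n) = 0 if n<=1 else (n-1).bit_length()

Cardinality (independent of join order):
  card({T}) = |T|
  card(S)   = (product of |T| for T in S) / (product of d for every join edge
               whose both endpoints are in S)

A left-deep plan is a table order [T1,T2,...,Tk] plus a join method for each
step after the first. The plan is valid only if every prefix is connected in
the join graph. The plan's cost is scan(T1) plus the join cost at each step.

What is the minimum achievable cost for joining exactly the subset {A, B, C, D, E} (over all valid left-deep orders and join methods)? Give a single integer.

37600

Selinger DP over subsets of {A,B,C,D,E}:
  {E}: scan cost=250, card=250
  {A}: scan cost=400, card=400
  {D}: scan cost=20, card=20
  {C}: scan cost=100, card=100
  {B}: scan cost=100, card=100
  {AE}: card=2500; try (E,hash)→4800, (A,nl_idx)→5000, (E,nl_idx)→6100, (A,merge)→6500, (E,merge)→6650, (A,hash)→7700 …(+2); best=4800 via (E,hash)
  {CE}: card=12500; try (C,hash)→1900, (E,merge)→3150, (C,merge)→3300, (E,hash)→4200, (E,nl_idx)→13400, (E,nl)→25100 …(+1); best=1900 via (C,hash)
  {AD}: card=800; try (D,hash)→1000, (A,nl_idx)→1000, (D,nl_idx)→3200, (A,merge)→4140, (D,merge)→4520, (A,hash)→7240 …(+2); best=1000 via (D,hash)
  {BD}: card=100; try (D,hash)→400, (D,nl_idx)→700, (B,merge)→940, (D,merge)→1020, (B,hash)→1440, (B,nl)→2020 …(+1); best=400 via (D,hash)
  {ADE}: card=5000; try (E,hash)→5800, (D,hash)→7500, (E,merge)→12050, (E,nl_idx)→12400, (D,nl_idx)→22300, (D,merge)→37420 …(+2); best=5800 via (E,hash)
  {ACE}: card=125000; try (C,hash)→8700, (A,hash)→21600, (C,merge)→38100, (A,merge)→193400, (A,nl_idx)→239400, (C,nl)→254800 …(+1); best=8700 via (C,hash)
  {ABD}: card=4000; try (B,hash)→3200, (A,merge)→5200, (A,nl_idx)→5300, (A,hash)→7700, (B,merge)→10600, (A,nl)→40400 …(+1); best=3200 via (B,hash)
  {ACDE}: card=250000; try (C,hash)→12200, (C,merge)→76600, (D,hash)→133900, (C,nl)→505800, (D,nl_idx)→883700, (D,merge)→2258820 …(+1); best=12200 via (C,hash)
  {ABDE}: card=25000; try (E,hash)→11200, (B,hash)→12200, (E,merge)→57450, (E,nl_idx)→60200, (B,merge)→76600, (B,nl)→505800 …(+1); best=11200 via (E,hash)
  {ABCDE}: card=1250000; try (C,hash)→37600, (B,hash)→263600, (C,merge)→412000, (C,nl)→2511200, (B,merge)→4763000, (B,nl)→25012200; best=37600 via (C,hash)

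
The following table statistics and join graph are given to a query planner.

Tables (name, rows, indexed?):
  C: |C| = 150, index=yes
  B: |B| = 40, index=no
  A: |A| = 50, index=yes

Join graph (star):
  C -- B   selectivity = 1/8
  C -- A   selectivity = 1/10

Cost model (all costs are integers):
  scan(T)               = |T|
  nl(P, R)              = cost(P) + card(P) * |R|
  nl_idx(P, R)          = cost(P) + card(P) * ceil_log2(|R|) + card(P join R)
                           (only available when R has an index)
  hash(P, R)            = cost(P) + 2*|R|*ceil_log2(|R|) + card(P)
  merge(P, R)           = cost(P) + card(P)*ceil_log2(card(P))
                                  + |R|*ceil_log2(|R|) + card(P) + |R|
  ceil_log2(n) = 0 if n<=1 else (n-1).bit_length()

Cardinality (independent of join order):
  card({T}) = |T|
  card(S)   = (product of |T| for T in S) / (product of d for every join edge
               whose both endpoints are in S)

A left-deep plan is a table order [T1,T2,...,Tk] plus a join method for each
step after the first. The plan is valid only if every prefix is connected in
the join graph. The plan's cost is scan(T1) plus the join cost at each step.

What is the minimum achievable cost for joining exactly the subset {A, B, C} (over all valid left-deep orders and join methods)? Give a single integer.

Selinger DP over subsets of {A,B,C}:
  {C}: scan cost=150, card=150
  {B}: scan cost=40, card=40
  {A}: scan cost=50, card=50
  {BC}: card=750; try (B,hash)→780, (C,nl_idx)→1110, (C,merge)→1670, (B,merge)→1780, (C,hash)→2480, (C,nl)→6040 …(+1); best=780 via (B,hash)
  {AC}: card=750; try (A,hash)→900, (C,nl_idx)→1200, (C,merge)→1750, (A,nl_idx)→1800, (A,merge)→1850, (C,hash)→2500 …(+2); best=900 via (A,hash)
  {ABC}: card=3750; try (B,hash)→2130, (A,hash)→2130, (A,nl_idx)→9030, (A,merge)→9380, (B,merge)→9430, (B,nl)→30900 …(+1); best=2130 via (B,hash)

2130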